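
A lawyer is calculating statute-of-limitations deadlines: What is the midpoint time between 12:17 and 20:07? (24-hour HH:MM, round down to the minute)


Start time: 12:17 = 737 minutes from midnight
End time: 20:07 = 1207 minutes from midnight
Sum: 737 + 1207 = 1944
Midpoint: 1944 / 2 = 972 minutes
Convert: 972 / 60 = 16 hours, 12 minutes
Result: 16:12

16:12


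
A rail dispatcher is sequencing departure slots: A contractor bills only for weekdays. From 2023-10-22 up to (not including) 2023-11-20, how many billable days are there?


Start: 2023-10-22 (Sunday)
End (exclusive): 2023-11-20 (Monday)
Total calendar days: 29
Full weeks: 29 // 7 = 4 -> 20 weekdays
Remaining 1 days starting on Sunday:
  Sun(-) -> 0 weekdays
Total business days: 20 + 0 = 20

20


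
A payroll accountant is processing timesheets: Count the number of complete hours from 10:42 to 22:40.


Start: 10:42
End: 22:40
Hour difference: 22 - 10 = 12 hours
Minute difference: 40 - 42 = -2 minutes
Total minutes: 718
Complete hours: 718 / 60 = 11 (remainder 58)

11


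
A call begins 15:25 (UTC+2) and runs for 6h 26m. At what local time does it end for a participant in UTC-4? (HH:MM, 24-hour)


Start: 15:25 in UTC+2
Step 1 - add duration:
  minutes: 25 + 26 = 51
  hours: 15 + 6 + 0 = 21
  end in UTC+2: 21:51
Step 2 - convert UTC+2 -> UTC-4:
  offset difference: -4 - (2) = -6 hours
  21 + (-6) = 15 -> mod 24 = 15
Result: 15:51 in UTC-4

15:51


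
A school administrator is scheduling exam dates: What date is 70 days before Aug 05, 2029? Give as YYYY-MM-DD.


Start: 2029-08-05
Subtracting 70 days
Days already passed in August: 5
After going back through August: 65 more days to subtract
July 2029: 31 days, 34 remaining
June 2029: 30 days, 4 remaining
May 2029 has 31 days, need 4
Result: 2029-05-27

2029-05-27


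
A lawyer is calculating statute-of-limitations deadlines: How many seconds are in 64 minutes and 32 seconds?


Minutes: 64
Extra seconds: 32
Seconds per minute: 60
Minutes to seconds: 64 x 60 = 3840
Total: 3840 + 32 = 3872

3872


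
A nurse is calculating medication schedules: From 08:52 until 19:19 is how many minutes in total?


Start time: 08:52 = 532 minutes from midnight
End time: 19:19 = 1159 minutes from midnight
Difference: 1159 - 532 = 627 minutes
That is 10 hours and 27 minutes

627


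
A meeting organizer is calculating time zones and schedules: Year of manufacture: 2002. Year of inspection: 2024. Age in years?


Birth year: 2002
Current year: 2024
Age = current year - birth year
Age = 2024 - 2002 = 22

22


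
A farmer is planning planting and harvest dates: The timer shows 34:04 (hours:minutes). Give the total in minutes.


Hours: 34
Minutes: 4
Convert hours to minutes: 34 x 60 = 2040
Add remaining minutes: 2040 + 4 = 2044

2044


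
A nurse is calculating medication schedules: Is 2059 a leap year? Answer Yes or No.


Year: 2059
Divisible by 4? 2059 / 4 = 514.75 -> No
Not divisible by 4, so NOT a leap year

No


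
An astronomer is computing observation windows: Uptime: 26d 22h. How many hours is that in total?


Days: 26
Extra hours: 22
Hours per day: 24
Days to hours: 26 x 24 = 624
Total: 624 + 22 = 646

646


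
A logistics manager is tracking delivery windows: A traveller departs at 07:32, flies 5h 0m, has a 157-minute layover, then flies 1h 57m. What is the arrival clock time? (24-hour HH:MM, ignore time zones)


Depart: 07:32
Leg 1: +300 min -> 12:32
Layover: +157 min -> 15:09
Leg 2: +117 min -> 17:06
Total travel: 574 minutes = 9h 34m
Arrival: 17:06

17:06


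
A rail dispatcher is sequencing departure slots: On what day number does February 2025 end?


Month: February
Year: 2025
2025 is not a leap year
February has 28 days
Total: 28 days

28


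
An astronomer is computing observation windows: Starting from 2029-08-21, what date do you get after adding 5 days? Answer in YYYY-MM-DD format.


Start: 2029-08-21
Adding 5 days
Days remaining in August: 10
Result: 2029-08-26

2029-08-26


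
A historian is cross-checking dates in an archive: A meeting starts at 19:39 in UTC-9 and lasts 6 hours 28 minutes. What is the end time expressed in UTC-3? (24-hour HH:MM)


Start: 19:39 in UTC-9
Step 1 - add duration:
  minutes: 39 + 28 = 67 (carry 1h)
  hours: 19 + 6 + 1 = 26
  end in UTC-9: 02:07
Step 2 - convert UTC-9 -> UTC-3:
  offset difference: -3 - (-9) = 6 hours
  2 + (6) = 8 -> mod 24 = 8
Result: 08:07 in UTC-3

08:07


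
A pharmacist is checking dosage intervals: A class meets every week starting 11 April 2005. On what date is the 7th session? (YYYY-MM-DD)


First occurrence: 2005-04-11 (occurrence 1)
Each occurrence is 7 days after the previous.
Occurrence 7 is 6 weeks after the first.
6 weeks = 42 days
2005-04-11 + 42 days = 2005-05-23

2005-05-23


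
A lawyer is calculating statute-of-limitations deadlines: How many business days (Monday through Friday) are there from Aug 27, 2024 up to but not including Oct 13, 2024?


Start: 2024-08-27 (Tuesday)
End (exclusive): 2024-10-13 (Sunday)
Total calendar days: 47
Full weeks: 47 // 7 = 6 -> 30 weekdays
Remaining 5 days starting on Tuesday:
  Tue(w), Wed(w), Thu(w), Fri(w), Sat(-) -> 4 weekdays
Total business days: 30 + 4 = 34

34


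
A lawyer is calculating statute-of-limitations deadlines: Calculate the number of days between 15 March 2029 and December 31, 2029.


Start: March 15, 2029
End: December 31, 2029
Days left in March: 16
April: 30
May: 31
June: 30
July: 31
... plus remaining months
Sum of remaining months: 275
Total: 16 + 275 = 291

291


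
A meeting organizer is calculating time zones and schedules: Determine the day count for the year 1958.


Year: 1958
Check leap year rules:
Divisible by 4? No
1958 is not a leap year
Days: 365

365


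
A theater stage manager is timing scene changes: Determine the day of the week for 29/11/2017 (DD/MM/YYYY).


Date: 2017-11-29
January 1, 2017 is a Sunday
Day of year: 333
Offset from Jan 1: 332 days
332 mod 7 = 3
Result: Wednesday

Wednesday


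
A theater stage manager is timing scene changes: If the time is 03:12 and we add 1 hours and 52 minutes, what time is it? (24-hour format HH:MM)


Start time: 03:12
Adding: 1 hours 52 minutes
Minutes: 12 + 52 = 64
Minute overflow: 64 >= 60, so carry 1 hour, minutes = 4
Hours: 3 + 1 + 1 = 5
Result: 05:04

05:04


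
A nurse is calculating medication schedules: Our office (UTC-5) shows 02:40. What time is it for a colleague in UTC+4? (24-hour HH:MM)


Local time: 02:40 at UTC-5 (offset -5h)
Target zone: UTC+4 (offset 4h)
Difference: 4 - (-5) = 9 hours
Calculation: 2 + (9) = 11
Result: 11:40

11:40


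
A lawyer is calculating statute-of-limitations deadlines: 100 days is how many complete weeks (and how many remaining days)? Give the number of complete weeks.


Total days: 100
Days per week: 7
Division: 100 / 7 = 14 remainder 2
Complete weeks: 14
Remaining days: 2

14


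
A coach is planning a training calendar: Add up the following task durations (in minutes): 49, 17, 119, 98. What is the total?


Durations: 49, 17, 119, 98
Running sum: 49
+ 17 = 66
+ 119 = 185
+ 98 = 283
Total duration: 283 minutes
That is 4 hours and 43 minutes

283


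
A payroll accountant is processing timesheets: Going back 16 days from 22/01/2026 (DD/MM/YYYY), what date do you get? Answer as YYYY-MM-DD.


Start: 2026-01-22
Subtracting 16 days
Days already passed in January: 22
Result: 2026-01-06

2026-01-06


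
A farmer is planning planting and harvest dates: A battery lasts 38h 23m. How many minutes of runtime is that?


Hours: 38
Extra minutes: 23
Minutes per hour: 60
Hours to minutes: 38 x 60 = 2280
Total: 2280 + 23 = 2303

2303


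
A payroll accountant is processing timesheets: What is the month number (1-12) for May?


Calendar month order:
4. April
5. May <--
6. June
May is month number 5

5


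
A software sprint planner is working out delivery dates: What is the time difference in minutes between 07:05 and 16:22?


Start time: 07:05 = 425 minutes from midnight
End time: 16:22 = 982 minutes from midnight
Difference: 982 - 425 = 557 minutes
That is 9 hours and 17 minutes

557


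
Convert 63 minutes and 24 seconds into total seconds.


Minutes: 63
Seconds: 24
Convert minutes to seconds: 63 x 60 = 3780
Add remaining seconds: 3780 + 24 = 3804

3804


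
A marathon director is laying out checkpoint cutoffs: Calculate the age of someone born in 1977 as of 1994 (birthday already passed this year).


Birth year: 1977
Current year: 1994
Age = current year - birth year
Age = 1994 - 1977 = 17

17


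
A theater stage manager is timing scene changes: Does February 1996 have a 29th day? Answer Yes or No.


Year: 1996
Divisible by 4? 1996 / 4 = 499.0 -> Yes
Divisible by 100? 1996 / 100 = 19.96 -> No
Divisible by 4 but not 100, so it IS a leap year

Yes


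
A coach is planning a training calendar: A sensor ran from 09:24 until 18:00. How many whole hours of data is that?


Start: 09:24
End: 18:00
Hour difference: 18 - 9 = 9 hours
Minute difference: 0 - 24 = -24 minutes
Total minutes: 516
Complete hours: 516 / 60 = 8 (remainder 36)

8


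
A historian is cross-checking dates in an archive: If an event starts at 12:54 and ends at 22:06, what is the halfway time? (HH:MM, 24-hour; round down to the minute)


Start time: 12:54 = 774 minutes from midnight
End time: 22:06 = 1326 minutes from midnight
Sum: 774 + 1326 = 2100
Midpoint: 2100 / 2 = 1050 minutes
Convert: 1050 / 60 = 17 hours, 30 minutes
Result: 17:30

17:30


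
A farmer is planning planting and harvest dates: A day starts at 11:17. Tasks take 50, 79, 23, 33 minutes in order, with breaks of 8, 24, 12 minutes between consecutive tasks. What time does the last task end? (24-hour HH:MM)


Start: 11:17 = 677 min from midnight
  after task 1 (50 min): 12:07
  after break (8 min): 12:15
  after task 2 (79 min): 13:34
  after break (24 min): 13:58
  after task 3 (23 min): 14:21
  after break (12 min): 14:33
  after task 4 (33 min): 15:06
Total elapsed: 229 minutes
End time: 15:06

15:06


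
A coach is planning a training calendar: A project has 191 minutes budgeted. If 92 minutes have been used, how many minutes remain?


Total budget: 191 minutes
Time used: 92 minutes
Remaining: 191 - 92 = 99 minutes
Percent used: 48.2%
Percent remaining: 51.8%

99


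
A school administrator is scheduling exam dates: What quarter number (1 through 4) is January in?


Month: January (month 1)
Q1: January-March (months 1-3)
Q2: April-June (months 4-6)
Q3: July-September (months 7-9)
Q4: October-December (months 10-12)
Month 1 falls in Q1

1


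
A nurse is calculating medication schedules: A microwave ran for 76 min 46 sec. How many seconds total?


Minutes: 76
Extra seconds: 46
Seconds per minute: 60
Minutes to seconds: 76 x 60 = 4560
Total: 4560 + 46 = 4606

4606


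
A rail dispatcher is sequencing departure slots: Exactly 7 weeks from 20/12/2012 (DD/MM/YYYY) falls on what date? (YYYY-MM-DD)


Start: 2012-12-20
Weeks to add: 7
Convert to days: 7 x 7 = 49 days
Add 49 days to 2012-12-20
Result: 2013-02-07

2013-02-07


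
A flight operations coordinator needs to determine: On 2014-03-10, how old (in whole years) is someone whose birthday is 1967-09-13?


Birth: 1967-09-13
Reference: 2014-03-10
Year difference: 2014 - 1967 = 47
Has birthday (09-13) occurred by 03-10? No
Birthday not yet reached this year -> subtract 1
Age in full years: 46

46


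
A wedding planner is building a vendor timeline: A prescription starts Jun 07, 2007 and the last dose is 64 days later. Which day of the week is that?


Start: 2007-06-07 (Thursday)
Step 1 - find target date: add 64 days
  2007-06-07 + 64 days = 2007-08-10
Step 2 - day of week:
  64 mod 7 = 1
  Thursday + 1 days -> Friday
Result: Friday (2007-08-10)

Friday


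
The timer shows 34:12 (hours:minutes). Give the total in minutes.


Hours: 34
Minutes: 12
Convert hours to minutes: 34 x 60 = 2040
Add remaining minutes: 2040 + 12 = 2052

2052


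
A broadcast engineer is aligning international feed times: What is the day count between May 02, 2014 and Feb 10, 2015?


Start date: 2014-05-02
End date: 2015-02-10
May 2014: +30 days
Jun 2014: +30 days
Jul 2014: +31 days
... (7 more months)
Total: 284 days

284


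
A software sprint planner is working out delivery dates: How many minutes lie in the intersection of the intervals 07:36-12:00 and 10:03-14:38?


Interval A: [456, 720] minutes from midnight
Interval B: [603, 878] minutes from midnight
Overlap start = max(456, 603) = 603
Overlap end = min(720, 878) = 720
Overlap = 720 - 603 = 117 minutes

117


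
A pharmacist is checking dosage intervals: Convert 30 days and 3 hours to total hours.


Days: 30
Extra hours: 3
Hours per day: 24
Days to hours: 30 x 24 = 720
Total: 720 + 3 = 723

723


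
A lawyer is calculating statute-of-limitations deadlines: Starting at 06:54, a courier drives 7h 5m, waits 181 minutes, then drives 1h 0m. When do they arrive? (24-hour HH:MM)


Depart: 06:54
Leg 1: +425 min -> 13:59
Layover: +181 min -> 17:00
Leg 2: +60 min -> 18:00
Total travel: 666 minutes = 11h 6m
Arrival: 18:00

18:00


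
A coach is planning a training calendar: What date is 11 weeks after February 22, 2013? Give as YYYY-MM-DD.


Start: 2013-02-22
Weeks to add: 11
Convert to days: 11 x 7 = 77 days
Add 77 days to 2013-02-22
Result: 2013-05-10

2013-05-10


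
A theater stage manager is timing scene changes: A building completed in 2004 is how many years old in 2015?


Birth year: 2004
Current year: 2015
Age = current year - birth year
Age = 2015 - 2004 = 11

11


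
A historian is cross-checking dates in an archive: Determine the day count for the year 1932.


Year: 1932
Check leap year rules:
Divisible by 4? Yes
Divisible by 100? No
1932 is a leap year
Days: 366

366


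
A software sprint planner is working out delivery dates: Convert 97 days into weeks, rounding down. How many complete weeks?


Total days: 97
Days per week: 7
Division: 97 / 7 = 13 remainder 6
Complete weeks: 13
Remaining days: 6

13


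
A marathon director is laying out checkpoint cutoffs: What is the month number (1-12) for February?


Calendar month order:
1. January
2. February <--
3. March
February is month number 2

2


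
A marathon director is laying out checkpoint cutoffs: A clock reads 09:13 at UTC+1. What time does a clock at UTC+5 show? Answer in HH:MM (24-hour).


Local time: 09:13 at UTC+1 (offset 1h)
Target zone: UTC+5 (offset 5h)
Difference: 5 - (1) = 4 hours
Calculation: 9 + (4) = 13
Result: 13:13

13:13


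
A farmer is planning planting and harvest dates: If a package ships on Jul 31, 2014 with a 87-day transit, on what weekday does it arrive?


Start: 2014-07-31 (Thursday)
Step 1 - find target date: add 87 days
  2014-07-31 + 87 days = 2014-10-26
Step 2 - day of week:
  87 mod 7 = 3
  Thursday + 3 days -> Sunday
Result: Sunday (2014-10-26)

Sunday


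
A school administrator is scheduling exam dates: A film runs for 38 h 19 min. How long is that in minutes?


Hours: 38
Minutes: 19
Convert hours to minutes: 38 x 60 = 2280
Add remaining minutes: 2280 + 19 = 2299

2299


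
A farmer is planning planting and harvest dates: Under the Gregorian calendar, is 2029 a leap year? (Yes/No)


Year: 2029
Divisible by 4? 2029 / 4 = 507.25 -> No
Not divisible by 4, so NOT a leap year

No


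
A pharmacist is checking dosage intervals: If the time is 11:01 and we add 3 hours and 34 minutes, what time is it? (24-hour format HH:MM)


Start time: 11:01
Adding: 3 hours 34 minutes
Minutes: 1 + 34 = 35
Hours: 11 + 3 + 0 = 14
Result: 14:35

14:35


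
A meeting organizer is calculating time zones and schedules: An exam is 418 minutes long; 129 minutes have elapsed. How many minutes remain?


Total budget: 418 minutes
Time used: 129 minutes
Remaining: 418 - 129 = 289 minutes
Percent used: 30.9%
Percent remaining: 69.1%

289


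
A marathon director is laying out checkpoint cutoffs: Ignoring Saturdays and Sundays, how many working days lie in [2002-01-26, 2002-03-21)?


Start: 2002-01-26 (Saturday)
End (exclusive): 2002-03-21 (Thursday)
Total calendar days: 54
Full weeks: 54 // 7 = 7 -> 35 weekdays
Remaining 5 days starting on Saturday:
  Sat(-), Sun(-), Mon(w), Tue(w), Wed(w) -> 3 weekdays
Total business days: 35 + 3 = 38

38


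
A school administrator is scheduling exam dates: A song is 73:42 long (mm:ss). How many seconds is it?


Minutes: 73
Extra seconds: 42
Seconds per minute: 60
Minutes to seconds: 73 x 60 = 4380
Total: 4380 + 42 = 4422

4422


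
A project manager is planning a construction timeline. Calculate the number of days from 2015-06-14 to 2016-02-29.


Start date: 2015-06-14
End date: 2016-02-29
Jun 2015: +17 days
Jul 2015: +31 days
Aug 2015: +31 days
... (6 more months)
Total: 260 days

260


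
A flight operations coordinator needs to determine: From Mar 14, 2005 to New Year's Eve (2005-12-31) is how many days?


Start: March 14, 2005
End: December 31, 2005
Days left in March: 17
April: 30
May: 31
June: 30
July: 31
... plus remaining months
Sum of remaining months: 275
Total: 17 + 275 = 292

292


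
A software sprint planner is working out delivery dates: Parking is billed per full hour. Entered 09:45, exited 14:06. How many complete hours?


Start: 09:45
End: 14:06
Hour difference: 14 - 9 = 5 hours
Minute difference: 6 - 45 = -39 minutes
Total minutes: 261
Complete hours: 261 / 60 = 4 (remainder 21)

4


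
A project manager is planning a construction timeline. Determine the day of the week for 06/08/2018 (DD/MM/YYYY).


Date: 2018-08-06
January 1, 2018 is a Monday
Day of year: 218
Offset from Jan 1: 217 days
217 mod 7 = 0
Result: Monday

Monday


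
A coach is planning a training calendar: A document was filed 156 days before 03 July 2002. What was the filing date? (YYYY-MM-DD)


Start: 2002-07-03
Subtracting 156 days
Days already passed in July: 3
After going back through July: 153 more days to subtract
June 2002: 30 days, 123 remaining
May 2002: 31 days, 92 remaining
April 2002: 30 days, 62 remaining
March 2002: 31 days, 31 remaining
Result: 2002-01-28

2002-01-28


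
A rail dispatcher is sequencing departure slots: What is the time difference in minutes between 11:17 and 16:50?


Start time: 11:17 = 677 minutes from midnight
End time: 16:50 = 1010 minutes from midnight
Difference: 1010 - 677 = 333 minutes
That is 5 hours and 33 minutes

333


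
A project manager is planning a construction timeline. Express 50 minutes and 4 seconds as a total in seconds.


Minutes: 50
Seconds: 4
Convert minutes to seconds: 50 x 60 = 3000
Add remaining seconds: 3000 + 4 = 3004

3004


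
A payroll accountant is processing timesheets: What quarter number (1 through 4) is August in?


Month: August (month 8)
Q1: January-March (months 1-3)
Q2: April-June (months 4-6)
Q3: July-September (months 7-9)
Q4: October-December (months 10-12)
Month 8 falls in Q3

3


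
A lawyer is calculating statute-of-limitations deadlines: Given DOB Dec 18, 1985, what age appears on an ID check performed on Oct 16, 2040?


Birth: 1985-12-18
Reference: 2040-10-16
Year difference: 2040 - 1985 = 55
Has birthday (12-18) occurred by 10-16? No
Birthday not yet reached this year -> subtract 1
Age in full years: 54

54


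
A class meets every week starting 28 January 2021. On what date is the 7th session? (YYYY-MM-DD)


First occurrence: 2021-01-28 (occurrence 1)
Each occurrence is 7 days after the previous.
Occurrence 7 is 6 weeks after the first.
6 weeks = 42 days
2021-01-28 + 42 days = 2021-03-11

2021-03-11


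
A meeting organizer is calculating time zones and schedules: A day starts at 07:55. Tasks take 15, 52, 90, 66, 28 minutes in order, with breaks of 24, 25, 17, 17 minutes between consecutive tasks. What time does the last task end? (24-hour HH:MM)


Start: 07:55 = 475 min from midnight
  after task 1 (15 min): 08:10
  after break (24 min): 08:34
  after task 2 (52 min): 09:26
  after break (25 min): 09:51
  after task 3 (90 min): 11:21
  after break (17 min): 11:38
  after task 4 (66 min): 12:44
  after break (17 min): 13:01
  after task 5 (28 min): 13:29
Total elapsed: 334 minutes
End time: 13:29

13:29


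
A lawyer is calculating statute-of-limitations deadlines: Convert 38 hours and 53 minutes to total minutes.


Hours: 38
Extra minutes: 53
Minutes per hour: 60
Hours to minutes: 38 x 60 = 2280
Total: 2280 + 53 = 2333

2333


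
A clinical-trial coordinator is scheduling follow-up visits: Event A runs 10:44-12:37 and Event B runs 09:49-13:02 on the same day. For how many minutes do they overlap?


Interval A: [644, 757] minutes from midnight
Interval B: [589, 782] minutes from midnight
Overlap start = max(644, 589) = 644
Overlap end = min(757, 782) = 757
Overlap = 757 - 644 = 113 minutes

113


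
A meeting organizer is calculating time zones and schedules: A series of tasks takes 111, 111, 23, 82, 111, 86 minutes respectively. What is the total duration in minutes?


Durations: 111, 111, 23, 82, 111, 86
Running sum: 111
+ 111 = 222
+ 23 = 245
+ 82 = 327
+ 111 = 438
+ 86 = 524
Total duration: 524 minutes
That is 8 hours and 44 minutes

524


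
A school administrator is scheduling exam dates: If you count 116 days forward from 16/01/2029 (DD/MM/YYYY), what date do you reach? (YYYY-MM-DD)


Start: 2029-01-16
Adding 116 days
Days remaining in January: 15
After January: 101 days still to add
February 2029: 28 days, 73 remaining
March 2029: 31 days, 42 remaining
April 2029: 30 days, 12 remaining
May 2029 has 31 days, need 12
Result: 2029-05-12

2029-05-12


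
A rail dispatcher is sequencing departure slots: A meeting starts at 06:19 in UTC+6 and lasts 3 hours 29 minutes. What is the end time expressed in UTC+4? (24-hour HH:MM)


Start: 06:19 in UTC+6
Step 1 - add duration:
  minutes: 19 + 29 = 48
  hours: 6 + 3 + 0 = 9
  end in UTC+6: 09:48
Step 2 - convert UTC+6 -> UTC+4:
  offset difference: 4 - (6) = -2 hours
  9 + (-2) = 7 -> mod 24 = 7
Result: 07:48 in UTC+4

07:48


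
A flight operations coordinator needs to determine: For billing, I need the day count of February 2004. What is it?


Month: February
Year: 2004
2004 is a leap year
February has 29 days
Total: 29 days

29


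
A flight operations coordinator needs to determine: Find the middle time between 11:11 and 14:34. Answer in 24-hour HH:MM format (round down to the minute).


Start time: 11:11 = 671 minutes from midnight
End time: 14:34 = 874 minutes from midnight
Sum: 671 + 874 = 1545
Midpoint: 1545 / 2 = 772 minutes
Convert: 772 / 60 = 12 hours, 52 minutes
Result: 12:52

12:52


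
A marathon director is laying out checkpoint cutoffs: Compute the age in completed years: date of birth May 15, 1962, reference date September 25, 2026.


Birth: 1962-05-15
Reference: 2026-09-25
Year difference: 2026 - 1962 = 64
Has birthday (05-15) occurred by 09-25? Yes
Age in full years: 64

64


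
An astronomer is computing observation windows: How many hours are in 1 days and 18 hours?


Days: 1
Extra hours: 18
Hours per day: 24
Days to hours: 1 x 24 = 24
Total: 24 + 18 = 42

42


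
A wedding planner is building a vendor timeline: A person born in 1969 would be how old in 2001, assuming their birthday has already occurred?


Birth year: 1969
Current year: 2001
Age = current year - birth year
Age = 2001 - 1969 = 32

32


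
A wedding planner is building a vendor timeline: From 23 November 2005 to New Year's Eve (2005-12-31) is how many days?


Start: November 23, 2005
End: December 31, 2005
Days left in November: 7
December: 31
Sum of remaining months: 31
Total: 7 + 31 = 38

38


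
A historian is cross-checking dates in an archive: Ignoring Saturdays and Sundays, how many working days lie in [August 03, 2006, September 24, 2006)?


Start: 2006-08-03 (Thursday)
End (exclusive): 2006-09-24 (Sunday)
Total calendar days: 52
Full weeks: 52 // 7 = 7 -> 35 weekdays
Remaining 3 days starting on Thursday:
  Thu(w), Fri(w), Sat(-) -> 2 weekdays
Total business days: 35 + 2 = 37

37


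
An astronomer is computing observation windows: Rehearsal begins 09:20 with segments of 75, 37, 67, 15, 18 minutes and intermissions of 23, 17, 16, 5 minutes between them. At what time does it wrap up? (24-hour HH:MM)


Start: 09:20 = 560 min from midnight
  after task 1 (75 min): 10:35
  after break (23 min): 10:58
  after task 2 (37 min): 11:35
  after break (17 min): 11:52
  after task 3 (67 min): 12:59
  after break (16 min): 13:15
  after task 4 (15 min): 13:30
  after break (5 min): 13:35
  after task 5 (18 min): 13:53
Total elapsed: 273 minutes
End time: 13:53

13:53


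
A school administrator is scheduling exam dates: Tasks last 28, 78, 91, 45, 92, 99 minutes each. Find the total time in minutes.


Durations: 28, 78, 91, 45, 92, 99
Running sum: 28
+ 78 = 106
+ 91 = 197
+ 45 = 242
+ 92 = 334
+ 99 = 433
Total duration: 433 minutes
That is 7 hours and 13 minutes

433


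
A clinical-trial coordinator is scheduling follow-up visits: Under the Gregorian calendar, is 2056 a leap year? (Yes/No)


Year: 2056
Divisible by 4? 2056 / 4 = 514.0 -> Yes
Divisible by 100? 2056 / 100 = 20.56 -> No
Divisible by 4 but not 100, so it IS a leap year

Yes


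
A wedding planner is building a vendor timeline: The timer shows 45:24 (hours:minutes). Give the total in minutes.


Hours: 45
Minutes: 24
Convert hours to minutes: 45 x 60 = 2700
Add remaining minutes: 2700 + 24 = 2724

2724


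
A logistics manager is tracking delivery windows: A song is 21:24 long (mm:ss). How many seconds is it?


Minutes: 21
Extra seconds: 24
Seconds per minute: 60
Minutes to seconds: 21 x 60 = 1260
Total: 1260 + 24 = 1284

1284


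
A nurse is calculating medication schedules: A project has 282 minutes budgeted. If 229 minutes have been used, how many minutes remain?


Total budget: 282 minutes
Time used: 229 minutes
Remaining: 282 - 229 = 53 minutes
Percent used: 81.2%
Percent remaining: 18.8%

53


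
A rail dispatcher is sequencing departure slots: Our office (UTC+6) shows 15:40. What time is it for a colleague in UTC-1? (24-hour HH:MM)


Local time: 15:40 at UTC+6 (offset 6h)
Target zone: UTC-1 (offset -1h)
Difference: -1 - (6) = -7 hours
Calculation: 15 + (-7) = 8
Result: 08:40

08:40


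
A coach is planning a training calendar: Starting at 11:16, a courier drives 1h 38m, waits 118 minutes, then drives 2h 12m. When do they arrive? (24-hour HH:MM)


Depart: 11:16
Leg 1: +98 min -> 12:54
Layover: +118 min -> 14:52
Leg 2: +132 min -> 17:04
Total travel: 348 minutes = 5h 48m
Arrival: 17:04

17:04


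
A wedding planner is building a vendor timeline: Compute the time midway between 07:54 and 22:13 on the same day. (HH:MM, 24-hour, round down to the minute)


Start time: 07:54 = 474 minutes from midnight
End time: 22:13 = 1333 minutes from midnight
Sum: 474 + 1333 = 1807
Midpoint: 1807 / 2 = 903 minutes
Convert: 903 / 60 = 15 hours, 3 minutes
Result: 15:03

15:03


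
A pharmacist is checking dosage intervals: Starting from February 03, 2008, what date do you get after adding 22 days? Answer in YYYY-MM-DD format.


Start: 2008-02-03
Adding 22 days
Days remaining in February: 26
Result: 2008-02-25

2008-02-25


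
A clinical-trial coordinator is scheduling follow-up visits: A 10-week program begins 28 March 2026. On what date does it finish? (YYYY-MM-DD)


Start: 2026-03-28
Weeks to add: 10
Convert to days: 10 x 7 = 70 days
Add 70 days to 2026-03-28
Result: 2026-06-06

2026-06-06


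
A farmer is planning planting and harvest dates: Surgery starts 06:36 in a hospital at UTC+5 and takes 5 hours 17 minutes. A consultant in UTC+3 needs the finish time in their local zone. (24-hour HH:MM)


Start: 06:36 in UTC+5
Step 1 - add duration:
  minutes: 36 + 17 = 53
  hours: 6 + 5 + 0 = 11
  end in UTC+5: 11:53
Step 2 - convert UTC+5 -> UTC+3:
  offset difference: 3 - (5) = -2 hours
  11 + (-2) = 9 -> mod 24 = 9
Result: 09:53 in UTC+3

09:53


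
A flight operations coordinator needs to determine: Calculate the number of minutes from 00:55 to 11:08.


Start time: 00:55 = 55 minutes from midnight
End time: 11:08 = 668 minutes from midnight
Difference: 668 - 55 = 613 minutes
That is 10 hours and 13 minutes

613


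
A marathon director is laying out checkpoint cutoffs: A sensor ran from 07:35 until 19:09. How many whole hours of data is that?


Start: 07:35
End: 19:09
Hour difference: 19 - 7 = 12 hours
Minute difference: 9 - 35 = -26 minutes
Total minutes: 694
Complete hours: 694 / 60 = 11 (remainder 34)

11


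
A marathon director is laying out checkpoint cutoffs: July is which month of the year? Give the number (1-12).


Calendar month order:
6. June
7. July <--
8. August
July is month number 7

7


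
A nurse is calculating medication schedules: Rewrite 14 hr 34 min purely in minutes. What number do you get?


Hours: 14
Extra minutes: 34
Minutes per hour: 60
Hours to minutes: 14 x 60 = 840
Total: 840 + 34 = 874

874


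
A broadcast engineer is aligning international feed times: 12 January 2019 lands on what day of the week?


Date: 2019-01-12
January 1, 2019 is a Tuesday
Day of year: 12
Offset from Jan 1: 11 days
11 mod 7 = 4
Result: Saturday

Saturday


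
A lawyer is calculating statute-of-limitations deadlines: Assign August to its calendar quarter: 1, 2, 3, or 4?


Month: August (month 8)
Q1: January-March (months 1-3)
Q2: April-June (months 4-6)
Q3: July-September (months 7-9)
Q4: October-December (months 10-12)
Month 8 falls in Q3

3


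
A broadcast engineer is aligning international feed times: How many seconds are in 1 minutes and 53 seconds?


Minutes: 1
Seconds: 53
Convert minutes to seconds: 1 x 60 = 60
Add remaining seconds: 60 + 53 = 113

113


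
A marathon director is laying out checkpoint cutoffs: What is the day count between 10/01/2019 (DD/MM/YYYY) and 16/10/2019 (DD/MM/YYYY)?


Start date: 2019-01-10
End date: 2019-10-16
Jan 2019: +22 days
Feb 2019: +28 days
Mar 2019: +31 days
... (7 more months)
Total: 279 days

279


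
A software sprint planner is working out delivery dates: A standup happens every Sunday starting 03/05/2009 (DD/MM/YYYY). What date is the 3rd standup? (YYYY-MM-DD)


First occurrence: 2009-05-03 (occurrence 1)
Each occurrence is 7 days after the previous.
Occurrence 3 is 2 weeks after the first.
2 weeks = 14 days
2009-05-03 + 14 days = 2009-05-17

2009-05-17


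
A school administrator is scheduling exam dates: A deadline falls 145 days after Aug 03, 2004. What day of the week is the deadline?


Start: 2004-08-03 (Tuesday)
Step 1 - find target date: add 145 days
  2004-08-03 + 145 days = 2004-12-26
Step 2 - day of week:
  145 mod 7 = 5
  Tuesday + 5 days -> Sunday
Result: Sunday (2004-12-26)

Sunday


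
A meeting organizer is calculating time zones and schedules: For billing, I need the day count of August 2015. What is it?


Month: August
Year: 2015
August is a 31-day month
Total: 31 days

31


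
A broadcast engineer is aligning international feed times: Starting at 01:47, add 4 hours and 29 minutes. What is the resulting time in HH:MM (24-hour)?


Start time: 01:47
Adding: 4 hours 29 minutes
Minutes: 47 + 29 = 76
Minute overflow: 76 >= 60, so carry 1 hour, minutes = 16
Hours: 1 + 4 + 1 = 6
Result: 06:16

06:16


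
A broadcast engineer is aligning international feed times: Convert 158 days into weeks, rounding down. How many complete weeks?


Total days: 158
Days per week: 7
Division: 158 / 7 = 22 remainder 4
Complete weeks: 22
Remaining days: 4

22


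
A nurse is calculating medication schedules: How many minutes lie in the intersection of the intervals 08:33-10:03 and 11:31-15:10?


Interval A: [513, 603] minutes from midnight
Interval B: [691, 910] minutes from midnight
Overlap start = max(513, 691) = 691
Overlap end = min(603, 910) = 603
End <= start, so the intervals do not overlap: 0 minutes

0


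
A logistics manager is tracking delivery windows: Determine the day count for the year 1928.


Year: 1928
Check leap year rules:
Divisible by 4? Yes
Divisible by 100? No
1928 is a leap year
Days: 366

366


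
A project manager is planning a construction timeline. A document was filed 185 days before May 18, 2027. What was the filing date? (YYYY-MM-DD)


Start: 2027-05-18
Subtracting 185 days
Days already passed in May: 18
After going back through May: 167 more days to subtract
April 2027: 30 days, 137 remaining
March 2027: 31 days, 106 remaining
February 2027: 28 days, 78 remaining
January 2027: 31 days, 47 remaining
Result: 2026-11-14

2026-11-14


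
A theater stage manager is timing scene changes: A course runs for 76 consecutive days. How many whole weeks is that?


Total days: 76
Days per week: 7
Division: 76 / 7 = 10 remainder 6
Complete weeks: 10
Remaining days: 6

10


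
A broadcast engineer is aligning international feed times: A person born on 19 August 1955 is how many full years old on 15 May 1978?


Birth: 1955-08-19
Reference: 1978-05-15
Year difference: 1978 - 1955 = 23
Has birthday (08-19) occurred by 05-15? No
Birthday not yet reached this year -> subtract 1
Age in full years: 22

22


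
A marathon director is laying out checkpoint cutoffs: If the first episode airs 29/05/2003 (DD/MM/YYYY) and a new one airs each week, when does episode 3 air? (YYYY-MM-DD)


First occurrence: 2003-05-29 (occurrence 1)
Each occurrence is 7 days after the previous.
Occurrence 3 is 2 weeks after the first.
2 weeks = 14 days
2003-05-29 + 14 days = 2003-06-12

2003-06-12


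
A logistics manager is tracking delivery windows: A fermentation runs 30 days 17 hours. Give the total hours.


Days: 30
Extra hours: 17
Hours per day: 24
Days to hours: 30 x 24 = 720
Total: 720 + 17 = 737

737


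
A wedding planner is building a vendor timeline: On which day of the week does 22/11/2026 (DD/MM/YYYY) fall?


Date: 2026-11-22
January 1, 2026 is a Thursday
Day of year: 326
Offset from Jan 1: 325 days
325 mod 7 = 3
Result: Sunday

Sunday


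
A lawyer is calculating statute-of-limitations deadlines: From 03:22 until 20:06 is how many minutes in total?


Start time: 03:22 = 202 minutes from midnight
End time: 20:06 = 1206 minutes from midnight
Difference: 1206 - 202 = 1004 minutes
That is 16 hours and 44 minutes

1004


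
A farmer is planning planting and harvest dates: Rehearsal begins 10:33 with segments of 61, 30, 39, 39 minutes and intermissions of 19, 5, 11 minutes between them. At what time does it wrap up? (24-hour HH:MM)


Start: 10:33 = 633 min from midnight
  after task 1 (61 min): 11:34
  after break (19 min): 11:53
  after task 2 (30 min): 12:23
  after break (5 min): 12:28
  after task 3 (39 min): 13:07
  after break (11 min): 13:18
  after task 4 (39 min): 13:57
Total elapsed: 204 minutes
End time: 13:57

13:57


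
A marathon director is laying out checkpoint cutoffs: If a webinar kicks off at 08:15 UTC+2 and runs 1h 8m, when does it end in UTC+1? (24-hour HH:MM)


Start: 08:15 in UTC+2
Step 1 - add duration:
  minutes: 15 + 8 = 23
  hours: 8 + 1 + 0 = 9
  end in UTC+2: 09:23
Step 2 - convert UTC+2 -> UTC+1:
  offset difference: 1 - (2) = -1 hours
  9 + (-1) = 8 -> mod 24 = 8
Result: 08:23 in UTC+1

08:23


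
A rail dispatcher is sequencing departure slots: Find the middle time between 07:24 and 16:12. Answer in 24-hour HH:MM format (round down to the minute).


Start time: 07:24 = 444 minutes from midnight
End time: 16:12 = 972 minutes from midnight
Sum: 444 + 972 = 1416
Midpoint: 1416 / 2 = 708 minutes
Convert: 708 / 60 = 11 hours, 48 minutes
Result: 11:48

11:48


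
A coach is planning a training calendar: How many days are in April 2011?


Month: April
Year: 2011
April is a 30-day month
Total: 30 days

30


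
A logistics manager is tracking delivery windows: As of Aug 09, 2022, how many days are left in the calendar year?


Start: August 09, 2022
End: December 31, 2022
Days left in August: 22
September: 30
October: 31
November: 30
December: 31
Sum of remaining months: 122
Total: 22 + 122 = 144

144


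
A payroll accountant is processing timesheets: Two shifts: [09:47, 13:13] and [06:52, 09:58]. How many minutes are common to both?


Interval A: [587, 793] minutes from midnight
Interval B: [412, 598] minutes from midnight
Overlap start = max(587, 412) = 587
Overlap end = min(793, 598) = 598
Overlap = 598 - 587 = 11 minutes

11


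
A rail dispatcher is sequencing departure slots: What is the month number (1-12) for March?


Calendar month order:
2. February
3. March <--
4. April
March is month number 3

3


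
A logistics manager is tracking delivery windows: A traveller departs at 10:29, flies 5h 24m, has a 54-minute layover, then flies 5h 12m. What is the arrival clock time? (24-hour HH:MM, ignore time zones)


Depart: 10:29
Leg 1: +324 min -> 15:53
Layover: +54 min -> 16:47
Leg 2: +312 min -> 21:59
Total travel: 690 minutes = 11h 30m
Arrival: 21:59

21:59


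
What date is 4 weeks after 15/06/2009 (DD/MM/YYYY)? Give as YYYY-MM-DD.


Start: 2009-06-15
Weeks to add: 4
Convert to days: 4 x 7 = 28 days
Add 28 days to 2009-06-15
Result: 2009-07-13

2009-07-13


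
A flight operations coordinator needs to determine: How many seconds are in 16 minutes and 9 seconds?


Minutes: 16
Seconds: 9
Convert minutes to seconds: 16 x 60 = 960
Add remaining seconds: 960 + 9 = 969

969


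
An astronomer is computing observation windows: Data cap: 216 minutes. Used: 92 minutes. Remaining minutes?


Total budget: 216 minutes
Time used: 92 minutes
Remaining: 216 - 92 = 124 minutes
Percent used: 42.6%
Percent remaining: 57.4%

124


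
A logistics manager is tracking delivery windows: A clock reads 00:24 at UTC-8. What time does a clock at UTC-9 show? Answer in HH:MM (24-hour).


Local time: 00:24 at UTC-8 (offset -8h)
Target zone: UTC-9 (offset -9h)
Difference: -9 - (-8) = -1 hours
Calculation: 0 + (-1) = -1
Wraparound: (-1) mod 24 = 23
Result: 23:24

23:24


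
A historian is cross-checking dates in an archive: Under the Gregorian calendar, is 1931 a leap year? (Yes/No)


Year: 1931
Divisible by 4? 1931 / 4 = 482.75 -> No
Not divisible by 4, so NOT a leap year

No


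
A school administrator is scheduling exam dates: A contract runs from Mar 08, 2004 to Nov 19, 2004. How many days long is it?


Start date: 2004-03-08
End date: 2004-11-19
Mar 2004: +24 days
Apr 2004: +30 days
May 2004: +31 days
... (6 more months)
Total: 256 days

256


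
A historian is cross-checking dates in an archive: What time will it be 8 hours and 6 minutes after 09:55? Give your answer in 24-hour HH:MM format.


Start time: 09:55
Adding: 8 hours 6 minutes
Minutes: 55 + 6 = 61
Minute overflow: 61 >= 60, so carry 1 hour, minutes = 1
Hours: 9 + 8 + 1 = 18
Result: 18:01

18:01


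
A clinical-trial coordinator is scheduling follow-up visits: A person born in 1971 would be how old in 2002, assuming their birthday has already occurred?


Birth year: 1971
Current year: 2002
Age = current year - birth year
Age = 2002 - 1971 = 31

31


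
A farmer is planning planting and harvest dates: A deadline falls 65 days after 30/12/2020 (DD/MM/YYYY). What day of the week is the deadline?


Start: 2020-12-30 (Wednesday)
Step 1 - find target date: add 65 days
  2020-12-30 + 65 days = 2021-03-05
Step 2 - day of week:
  65 mod 7 = 2
  Wednesday + 2 days -> Friday
Result: Friday (2021-03-05)

Friday


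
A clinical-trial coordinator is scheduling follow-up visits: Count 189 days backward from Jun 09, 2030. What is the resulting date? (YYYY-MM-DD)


Start: 2030-06-09
Subtracting 189 days
Days already passed in June: 9
After going back through June: 180 more days to subtract
May 2030: 31 days, 149 remaining
April 2030: 30 days, 119 remaining
March 2030: 31 days, 88 remaining
February 2030: 28 days, 60 remaining
Result: 2029-12-02

2029-12-02
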